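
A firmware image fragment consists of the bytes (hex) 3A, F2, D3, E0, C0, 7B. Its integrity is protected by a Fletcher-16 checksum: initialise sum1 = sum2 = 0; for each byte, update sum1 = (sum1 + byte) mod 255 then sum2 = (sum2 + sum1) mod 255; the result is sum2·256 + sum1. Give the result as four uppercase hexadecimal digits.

0B1E

Running sums (mod 255):
  after byte 0 (3A): sum1=58, sum2=58
  after byte 1 (F2): sum1=45, sum2=103
  after byte 2 (D3): sum1=1, sum2=104
  after byte 3 (E0): sum1=225, sum2=74
  after byte 4 (C0): sum1=162, sum2=236
  after byte 5 (7B): sum1=30, sum2=11
Checksum = sum2·256 + sum1 = 11·256 + 30 = 2846 = 0x0B1E.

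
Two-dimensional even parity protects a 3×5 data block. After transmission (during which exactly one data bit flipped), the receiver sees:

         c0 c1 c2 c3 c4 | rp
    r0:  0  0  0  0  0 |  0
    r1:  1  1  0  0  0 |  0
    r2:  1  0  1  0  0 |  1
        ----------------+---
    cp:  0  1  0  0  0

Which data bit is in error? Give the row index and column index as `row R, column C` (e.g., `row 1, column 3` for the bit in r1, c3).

Recompute each row's even parity and compare to rp:
  r0: data parity 0, sent rp 0 → ok
  r1: data parity 0, sent rp 0 → ok
  r2: data parity 0, sent rp 1 → mismatch
Recompute each column's even parity and compare to cp:
  c0: data parity 0, sent cp 0 → ok
  c1: data parity 1, sent cp 1 → ok
  c2: data parity 1, sent cp 0 → mismatch
  c3: data parity 0, sent cp 0 → ok
  c4: data parity 0, sent cp 0 → ok
Exactly one row (r2) and one column (c2) fail → the flipped bit is at their intersection.

row 2, column 2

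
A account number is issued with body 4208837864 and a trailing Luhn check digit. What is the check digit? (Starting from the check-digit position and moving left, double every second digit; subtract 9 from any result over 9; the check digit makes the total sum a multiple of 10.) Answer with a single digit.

3

Partial digits right→left: 4 6 8 7 3 8 8 0 2 4
Double every second digit counting from the check-digit position (so the 1st, 3rd, 5th, ... of the partial from the right).
  doubled (with −9 where >9): 8 7 6 7 4 → sum 32
  kept as-is: 6 7 8 0 4 → sum 25
Total = 32 + 25 = 57.
Check digit = (10 − (57 mod 10)) mod 10 = 3.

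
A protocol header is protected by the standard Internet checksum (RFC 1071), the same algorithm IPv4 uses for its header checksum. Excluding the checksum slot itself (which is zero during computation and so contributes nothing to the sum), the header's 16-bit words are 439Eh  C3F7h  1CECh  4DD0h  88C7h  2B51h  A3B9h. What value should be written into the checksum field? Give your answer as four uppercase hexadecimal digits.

One's-complement addition (fold any carry out of bit 15 back into bit 0):
  0x439E + 0xC3F7 = 0x10795 → wrap carry → 0x0796
  0x0796 + 0x1CEC = 0x02482
  0x2482 + 0x4DD0 = 0x07252
  0x7252 + 0x88C7 = 0x0FB19
  0xFB19 + 0x2B51 = 0x1266A → wrap carry → 0x266B
  0x266B + 0xA3B9 = 0x0CA24
One's-complement sum = 0xCA24.
Checksum = ~0xCA24 & 0xFFFF = 0x35DB.

35DB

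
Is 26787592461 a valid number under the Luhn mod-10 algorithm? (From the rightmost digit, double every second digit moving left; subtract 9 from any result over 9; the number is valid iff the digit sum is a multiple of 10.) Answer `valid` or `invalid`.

From the right, keep odd positions and double even positions (subtract 9 from any doubled value over 9):
  doubled (positions 2,4,...): 3 4 1 7 3 → sum 18
  kept (positions 1,3,...): 1 4 9 7 7 2 → sum 30
Total = 48.
48 mod 10 = 8, so the number is invalid.

invalid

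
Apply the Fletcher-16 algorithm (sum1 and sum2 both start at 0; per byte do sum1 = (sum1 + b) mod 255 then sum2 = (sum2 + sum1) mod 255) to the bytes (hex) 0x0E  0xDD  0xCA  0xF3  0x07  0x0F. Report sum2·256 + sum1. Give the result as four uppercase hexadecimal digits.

CDC0

Running sums (mod 255):
  after byte 0 (0x0E): sum1=14, sum2=14
  after byte 1 (0xDD): sum1=235, sum2=249
  after byte 2 (0xCA): sum1=182, sum2=176
  after byte 3 (0xF3): sum1=170, sum2=91
  after byte 4 (0x07): sum1=177, sum2=13
  after byte 5 (0x0F): sum1=192, sum2=205
Checksum = sum2·256 + sum1 = 205·256 + 192 = 52672 = 0xCDC0.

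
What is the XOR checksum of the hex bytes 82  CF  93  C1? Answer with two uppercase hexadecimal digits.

1F

XOR the bytes together:
  start with 0x82
  0x82 ⊕ 0xCF = 0x4D
  0x4D ⊕ 0x93 = 0xDE
  0xDE ⊕ 0xC1 = 0x1F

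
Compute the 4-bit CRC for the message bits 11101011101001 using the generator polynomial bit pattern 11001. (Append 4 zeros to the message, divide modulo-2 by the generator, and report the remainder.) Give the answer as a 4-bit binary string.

Append 4 zeros: 111010111010010000. Divide by 11001 (XOR where the leading bit is 1):
  pos 0: 11101 XOR 11001 = 00100
  pos 2: 10001 XOR 11001 = 01000
  pos 3: 10001 XOR 11001 = 01000
  pos 4: 10001 XOR 11001 = 01000
  pos 5: 10000 XOR 11001 = 01001
  pos 6: 10011 XOR 11001 = 01010
  pos 7: 10100 XOR 11001 = 01101
  pos 8: 11010 XOR 11001 = 00011
  pos 11: 11100 XOR 11001 = 00101
  pos 13: 10100 XOR 11001 = 01101
Remainder (last 4 bits) = 1101. This is the CRC / FCS.

1101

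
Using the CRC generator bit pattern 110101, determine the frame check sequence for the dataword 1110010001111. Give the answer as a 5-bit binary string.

Append 5 zeros: 111001000111100000. Divide by 110101 (XOR where the leading bit is 1):
  pos 0: 111001 XOR 110101 = 001100
  pos 2: 110000 XOR 110101 = 000101
  pos 5: 101011 XOR 110101 = 011110
  pos 6: 111101 XOR 110101 = 001000
  pos 8: 100010 XOR 110101 = 010111
  pos 9: 101110 XOR 110101 = 011011
  pos 10: 110110 XOR 110101 = 000011
Remainder (last 5 bits) = 01100. This is the CRC / FCS.

01100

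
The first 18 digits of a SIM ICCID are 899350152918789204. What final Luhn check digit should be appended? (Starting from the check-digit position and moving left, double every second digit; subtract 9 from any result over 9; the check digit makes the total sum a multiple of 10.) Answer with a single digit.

Partial digits right→left: 4 0 2 9 8 7 8 1 9 2 5 1 0 5 3 9 9 8
Double every second digit counting from the check-digit position (so the 1st, 3rd, 5th, ... of the partial from the right).
  doubled (with −9 where >9): 8 4 7 7 9 1 0 6 9 → sum 51
  kept as-is: 0 9 7 1 2 1 5 9 8 → sum 42
Total = 51 + 42 = 93.
Check digit = (10 − (93 mod 10)) mod 10 = 7.

7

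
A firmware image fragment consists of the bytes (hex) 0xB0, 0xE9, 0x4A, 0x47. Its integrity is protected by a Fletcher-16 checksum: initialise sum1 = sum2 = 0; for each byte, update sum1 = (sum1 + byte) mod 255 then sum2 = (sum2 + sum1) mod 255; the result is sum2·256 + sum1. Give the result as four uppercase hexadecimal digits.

Running sums (mod 255):
  after byte 0 (0xB0): sum1=176, sum2=176
  after byte 1 (0xE9): sum1=154, sum2=75
  after byte 2 (0x4A): sum1=228, sum2=48
  after byte 3 (0x47): sum1=44, sum2=92
Checksum = sum2·256 + sum1 = 92·256 + 44 = 23596 = 0x5C2C.

5C2C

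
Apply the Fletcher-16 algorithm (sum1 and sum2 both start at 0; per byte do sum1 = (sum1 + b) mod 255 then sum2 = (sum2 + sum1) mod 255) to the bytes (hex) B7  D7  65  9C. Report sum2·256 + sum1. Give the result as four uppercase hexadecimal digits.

Running sums (mod 255):
  after byte 0 (B7): sum1=183, sum2=183
  after byte 1 (D7): sum1=143, sum2=71
  after byte 2 (65): sum1=244, sum2=60
  after byte 3 (9C): sum1=145, sum2=205
Checksum = sum2·256 + sum1 = 205·256 + 145 = 52625 = 0xCD91.

CD91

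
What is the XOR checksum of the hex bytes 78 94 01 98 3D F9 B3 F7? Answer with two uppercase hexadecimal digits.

F5

XOR the bytes together:
  start with 0x78
  0x78 ⊕ 0x94 = 0xEC
  0xEC ⊕ 0x01 = 0xED
  0xED ⊕ 0x98 = 0x75
  0x75 ⊕ 0x3D = 0x48
  0x48 ⊕ 0xF9 = 0xB1
  0xB1 ⊕ 0xB3 = 0x02
  0x02 ⊕ 0xF7 = 0xF5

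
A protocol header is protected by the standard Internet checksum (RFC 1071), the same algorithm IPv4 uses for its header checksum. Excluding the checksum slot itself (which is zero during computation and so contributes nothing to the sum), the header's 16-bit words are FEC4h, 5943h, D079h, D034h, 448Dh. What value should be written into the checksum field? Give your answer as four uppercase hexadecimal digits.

One's-complement addition (fold any carry out of bit 15 back into bit 0):
  0xFEC4 + 0x5943 = 0x15807 → wrap carry → 0x5808
  0x5808 + 0xD079 = 0x12881 → wrap carry → 0x2882
  0x2882 + 0xD034 = 0x0F8B6
  0xF8B6 + 0x448D = 0x13D43 → wrap carry → 0x3D44
One's-complement sum = 0x3D44.
Checksum = ~0x3D44 & 0xFFFF = 0xC2BB.

C2BB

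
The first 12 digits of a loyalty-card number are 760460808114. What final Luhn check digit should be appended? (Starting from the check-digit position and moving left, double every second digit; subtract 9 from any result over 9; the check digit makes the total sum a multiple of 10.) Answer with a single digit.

Partial digits right→left: 4 1 1 8 0 8 0 6 4 0 6 7
Double every second digit counting from the check-digit position (so the 1st, 3rd, 5th, ... of the partial from the right).
  doubled (with −9 where >9): 8 2 0 0 8 3 → sum 21
  kept as-is: 1 8 8 6 0 7 → sum 30
Total = 21 + 30 = 51.
Check digit = (10 − (51 mod 10)) mod 10 = 9.

9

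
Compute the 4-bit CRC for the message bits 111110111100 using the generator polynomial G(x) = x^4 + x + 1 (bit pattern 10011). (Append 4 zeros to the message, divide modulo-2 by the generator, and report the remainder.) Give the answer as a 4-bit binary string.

Append 4 zeros: 1111101111000000. Divide by 10011 (XOR where the leading bit is 1):
  pos 0: 11111 XOR 10011 = 01100
  pos 1: 11000 XOR 10011 = 01011
  pos 2: 10111 XOR 10011 = 00100
  pos 4: 10011 XOR 10011 = 00000
  pos 9: 10000 XOR 10011 = 00011
Remainder (last 4 bits) = 1100. This is the CRC / FCS.

1100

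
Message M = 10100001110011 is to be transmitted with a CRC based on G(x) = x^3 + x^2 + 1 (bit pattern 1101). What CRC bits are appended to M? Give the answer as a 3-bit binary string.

Append 3 zeros: 10100001110011000. Divide by 1101 (XOR where the leading bit is 1):
  pos 0: 1010 XOR 1101 = 0111
  pos 1: 1110 XOR 1101 = 0011
  pos 3: 1100 XOR 1101 = 0001
  pos 6: 1111 XOR 1101 = 0010
  pos 8: 1000 XOR 1101 = 0101
  pos 9: 1011 XOR 1101 = 0110
  pos 10: 1101 XOR 1101 = 0000
Remainder (last 3 bits) = 000. This is the CRC / FCS.

000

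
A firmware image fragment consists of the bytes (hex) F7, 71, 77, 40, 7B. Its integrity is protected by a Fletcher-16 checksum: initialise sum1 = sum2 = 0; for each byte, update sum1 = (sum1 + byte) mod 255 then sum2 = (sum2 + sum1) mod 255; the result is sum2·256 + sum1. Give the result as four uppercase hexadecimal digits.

Running sums (mod 255):
  after byte 0 (F7): sum1=247, sum2=247
  after byte 1 (71): sum1=105, sum2=97
  after byte 2 (77): sum1=224, sum2=66
  after byte 3 (40): sum1=33, sum2=99
  after byte 4 (7B): sum1=156, sum2=0
Checksum = sum2·256 + sum1 = 0·256 + 156 = 156 = 0x009C.

009C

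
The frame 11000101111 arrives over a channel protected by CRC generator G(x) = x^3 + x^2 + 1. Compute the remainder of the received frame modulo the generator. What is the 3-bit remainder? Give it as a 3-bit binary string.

000

Modulo-2 division of 11000101111 by 1101:
  pos 0: 1100 XOR 1101 = 0001
  pos 3: 1010 XOR 1101 = 0111
  pos 4: 1111 XOR 1101 = 0010
  pos 6: 1011 XOR 1101 = 0110
  pos 7: 1101 XOR 1101 = 0000
Remainder = 000 (zero — the frame passes the CRC check).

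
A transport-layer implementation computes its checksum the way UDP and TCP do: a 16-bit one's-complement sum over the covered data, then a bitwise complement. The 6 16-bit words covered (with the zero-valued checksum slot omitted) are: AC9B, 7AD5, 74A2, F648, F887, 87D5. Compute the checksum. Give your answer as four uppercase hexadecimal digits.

One's-complement addition (fold any carry out of bit 15 back into bit 0):
  0xAC9B + 0x7AD5 = 0x12770 → wrap carry → 0x2771
  0x2771 + 0x74A2 = 0x09C13
  0x9C13 + 0xF648 = 0x1925B → wrap carry → 0x925C
  0x925C + 0xF887 = 0x18AE3 → wrap carry → 0x8AE4
  0x8AE4 + 0x87D5 = 0x112B9 → wrap carry → 0x12BA
One's-complement sum = 0x12BA.
Checksum = ~0x12BA & 0xFFFF = 0xED45.

ED45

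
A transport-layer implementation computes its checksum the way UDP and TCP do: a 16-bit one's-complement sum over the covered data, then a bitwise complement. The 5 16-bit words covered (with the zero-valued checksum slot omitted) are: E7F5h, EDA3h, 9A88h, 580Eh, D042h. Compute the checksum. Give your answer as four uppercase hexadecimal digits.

One's-complement addition (fold any carry out of bit 15 back into bit 0):
  0xE7F5 + 0xEDA3 = 0x1D598 → wrap carry → 0xD599
  0xD599 + 0x9A88 = 0x17021 → wrap carry → 0x7022
  0x7022 + 0x580E = 0x0C830
  0xC830 + 0xD042 = 0x19872 → wrap carry → 0x9873
One's-complement sum = 0x9873.
Checksum = ~0x9873 & 0xFFFF = 0x678C.

678C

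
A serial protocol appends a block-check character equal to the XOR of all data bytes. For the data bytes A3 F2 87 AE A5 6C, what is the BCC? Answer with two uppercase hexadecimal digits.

XOR the bytes together:
  start with 0xA3
  0xA3 ⊕ 0xF2 = 0x51
  0x51 ⊕ 0x87 = 0xD6
  0xD6 ⊕ 0xAE = 0x78
  0x78 ⊕ 0xA5 = 0xDD
  0xDD ⊕ 0x6C = 0xB1

B1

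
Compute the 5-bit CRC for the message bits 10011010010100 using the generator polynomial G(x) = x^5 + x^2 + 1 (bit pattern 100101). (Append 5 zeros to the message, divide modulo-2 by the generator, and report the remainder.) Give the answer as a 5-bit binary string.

Append 5 zeros: 1001101001010000000. Divide by 100101 (XOR where the leading bit is 1):
  pos 0: 100110 XOR 100101 = 000011
  pos 4: 111001 XOR 100101 = 011100
  pos 5: 111000 XOR 100101 = 011101
  pos 6: 111011 XOR 100101 = 011110
  pos 7: 111100 XOR 100101 = 011001
  pos 8: 110010 XOR 100101 = 010111
  pos 9: 101110 XOR 100101 = 001011
  pos 11: 101100 XOR 100101 = 001001
  pos 13: 100100 XOR 100101 = 000001
Remainder (last 5 bits) = 00001. This is the CRC / FCS.

00001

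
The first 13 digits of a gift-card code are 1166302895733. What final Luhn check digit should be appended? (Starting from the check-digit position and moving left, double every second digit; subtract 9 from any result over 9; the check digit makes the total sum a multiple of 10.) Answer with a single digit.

2

Partial digits right→left: 3 3 7 5 9 8 2 0 3 6 6 1 1
Double every second digit counting from the check-digit position (so the 1st, 3rd, 5th, ... of the partial from the right).
  doubled (with −9 where >9): 6 5 9 4 6 3 2 → sum 35
  kept as-is: 3 5 8 0 6 1 → sum 23
Total = 35 + 23 = 58.
Check digit = (10 − (58 mod 10)) mod 10 = 2.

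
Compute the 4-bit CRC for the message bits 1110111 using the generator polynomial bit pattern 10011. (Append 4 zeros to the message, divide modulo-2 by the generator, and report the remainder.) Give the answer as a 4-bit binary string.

0001

Append 4 zeros: 11101110000. Divide by 10011 (XOR where the leading bit is 1):
  pos 0: 11101 XOR 10011 = 01110
  pos 1: 11101 XOR 10011 = 01110
  pos 2: 11101 XOR 10011 = 01110
  pos 3: 11100 XOR 10011 = 01111
  pos 4: 11110 XOR 10011 = 01101
  pos 5: 11010 XOR 10011 = 01001
  pos 6: 10010 XOR 10011 = 00001
Remainder (last 4 bits) = 0001. This is the CRC / FCS.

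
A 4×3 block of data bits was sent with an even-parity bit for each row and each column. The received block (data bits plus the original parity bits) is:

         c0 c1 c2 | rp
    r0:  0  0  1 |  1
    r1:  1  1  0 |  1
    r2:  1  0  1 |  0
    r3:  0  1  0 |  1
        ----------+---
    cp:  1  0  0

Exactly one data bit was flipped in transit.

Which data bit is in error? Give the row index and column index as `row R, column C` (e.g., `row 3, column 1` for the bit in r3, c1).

Recompute each row's even parity and compare to rp:
  r0: data parity 1, sent rp 1 → ok
  r1: data parity 0, sent rp 1 → mismatch
  r2: data parity 0, sent rp 0 → ok
  r3: data parity 1, sent rp 1 → ok
Recompute each column's even parity and compare to cp:
  c0: data parity 0, sent cp 1 → mismatch
  c1: data parity 0, sent cp 0 → ok
  c2: data parity 0, sent cp 0 → ok
Exactly one row (r1) and one column (c0) fail → the flipped bit is at their intersection.

row 1, column 0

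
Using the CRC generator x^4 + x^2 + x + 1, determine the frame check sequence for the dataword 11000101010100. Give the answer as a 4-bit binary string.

0011

Append 4 zeros: 110001010101000000. Divide by 10111 (XOR where the leading bit is 1):
  pos 0: 11000 XOR 10111 = 01111
  pos 1: 11111 XOR 10111 = 01000
  pos 2: 10000 XOR 10111 = 00111
  pos 4: 11110 XOR 10111 = 01001
  pos 5: 10011 XOR 10111 = 00100
  pos 7: 10001 XOR 10111 = 00110
  pos 9: 11000 XOR 10111 = 01111
  pos 10: 11110 XOR 10111 = 01001
  pos 11: 10010 XOR 10111 = 00101
  pos 13: 10100 XOR 10111 = 00011
Remainder (last 4 bits) = 0011. This is the CRC / FCS.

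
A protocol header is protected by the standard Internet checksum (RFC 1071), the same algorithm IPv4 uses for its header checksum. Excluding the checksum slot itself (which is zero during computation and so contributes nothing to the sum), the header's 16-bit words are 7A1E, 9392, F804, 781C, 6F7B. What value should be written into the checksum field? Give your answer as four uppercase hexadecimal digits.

One's-complement addition (fold any carry out of bit 15 back into bit 0):
  0x7A1E + 0x9392 = 0x10DB0 → wrap carry → 0x0DB1
  0x0DB1 + 0xF804 = 0x105B5 → wrap carry → 0x05B6
  0x05B6 + 0x781C = 0x07DD2
  0x7DD2 + 0x6F7B = 0x0ED4D
One's-complement sum = 0xED4D.
Checksum = ~0xED4D & 0xFFFF = 0x12B2.

12B2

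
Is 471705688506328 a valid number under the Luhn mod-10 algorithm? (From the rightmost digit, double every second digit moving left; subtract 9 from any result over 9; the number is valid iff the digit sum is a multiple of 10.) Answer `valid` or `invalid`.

invalid

From the right, keep odd positions and double even positions (subtract 9 from any doubled value over 9):
  doubled (positions 2,4,...): 4 3 1 7 1 5 5 → sum 26
  kept (positions 1,3,...): 8 3 0 8 6 0 1 4 → sum 30
Total = 56.
56 mod 10 = 6, so the number is invalid.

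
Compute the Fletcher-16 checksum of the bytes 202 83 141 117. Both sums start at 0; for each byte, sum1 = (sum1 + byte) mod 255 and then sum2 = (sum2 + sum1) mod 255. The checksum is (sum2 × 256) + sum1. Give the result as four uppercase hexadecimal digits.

B521

Running sums (mod 255):
  after byte 0 (202): sum1=202, sum2=202
  after byte 1 (83): sum1=30, sum2=232
  after byte 2 (141): sum1=171, sum2=148
  after byte 3 (117): sum1=33, sum2=181
Checksum = sum2·256 + sum1 = 181·256 + 33 = 46369 = 0xB521.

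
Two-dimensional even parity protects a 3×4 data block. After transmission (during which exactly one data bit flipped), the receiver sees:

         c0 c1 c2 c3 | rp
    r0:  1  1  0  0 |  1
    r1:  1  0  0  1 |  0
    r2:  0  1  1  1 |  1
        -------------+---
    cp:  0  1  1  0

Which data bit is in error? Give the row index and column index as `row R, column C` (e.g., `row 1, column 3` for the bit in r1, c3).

row 0, column 1

Recompute each row's even parity and compare to rp:
  r0: data parity 0, sent rp 1 → mismatch
  r1: data parity 0, sent rp 0 → ok
  r2: data parity 1, sent rp 1 → ok
Recompute each column's even parity and compare to cp:
  c0: data parity 0, sent cp 0 → ok
  c1: data parity 0, sent cp 1 → mismatch
  c2: data parity 1, sent cp 1 → ok
  c3: data parity 0, sent cp 0 → ok
Exactly one row (r0) and one column (c1) fail → the flipped bit is at their intersection.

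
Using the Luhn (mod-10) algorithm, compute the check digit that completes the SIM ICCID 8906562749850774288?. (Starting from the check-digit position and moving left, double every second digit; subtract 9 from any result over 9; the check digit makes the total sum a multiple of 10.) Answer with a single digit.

6

Partial digits right→left: 8 8 2 4 7 7 0 5 8 9 4 7 2 6 5 6 0 9 8
Double every second digit counting from the check-digit position (so the 1st, 3rd, 5th, ... of the partial from the right).
  doubled (with −9 where >9): 7 4 5 0 7 8 4 1 0 7 → sum 43
  kept as-is: 8 4 7 5 9 7 6 6 9 → sum 61
Total = 43 + 61 = 104.
Check digit = (10 − (104 mod 10)) mod 10 = 6.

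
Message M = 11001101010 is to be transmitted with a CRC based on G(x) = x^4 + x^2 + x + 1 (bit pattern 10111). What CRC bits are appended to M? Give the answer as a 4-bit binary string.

1001

Append 4 zeros: 110011010100000. Divide by 10111 (XOR where the leading bit is 1):
  pos 0: 11001 XOR 10111 = 01110
  pos 1: 11101 XOR 10111 = 01010
  pos 2: 10100 XOR 10111 = 00011
  pos 5: 11101 XOR 10111 = 01010
  pos 6: 10100 XOR 10111 = 00011
  pos 9: 11000 XOR 10111 = 01111
  pos 10: 11110 XOR 10111 = 01001
Remainder (last 4 bits) = 1001. This is the CRC / FCS.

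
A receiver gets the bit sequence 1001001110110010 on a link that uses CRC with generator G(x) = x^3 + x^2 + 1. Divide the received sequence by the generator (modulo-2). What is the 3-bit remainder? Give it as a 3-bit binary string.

000

Modulo-2 division of 1001001110110010 by 1101:
  pos 0: 1001 XOR 1101 = 0100
  pos 1: 1000 XOR 1101 = 0101
  pos 2: 1010 XOR 1101 = 0111
  pos 3: 1111 XOR 1101 = 0010
  pos 5: 1011 XOR 1101 = 0110
  pos 6: 1100 XOR 1101 = 0001
  pos 9: 1110 XOR 1101 = 0011
  pos 11: 1101 XOR 1101 = 0000
Remainder = 000 (zero — the frame passes the CRC check).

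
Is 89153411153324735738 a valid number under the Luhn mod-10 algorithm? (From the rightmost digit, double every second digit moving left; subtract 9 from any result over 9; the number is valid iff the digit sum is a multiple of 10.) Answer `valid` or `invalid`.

valid

From the right, keep odd positions and double even positions (subtract 9 from any doubled value over 9):
  doubled (positions 2,4,...): 6 1 5 4 6 2 2 6 2 7 → sum 41
  kept (positions 1,3,...): 8 7 3 4 3 5 1 4 5 9 → sum 49
Total = 90.
90 mod 10 = 0, so the number is valid.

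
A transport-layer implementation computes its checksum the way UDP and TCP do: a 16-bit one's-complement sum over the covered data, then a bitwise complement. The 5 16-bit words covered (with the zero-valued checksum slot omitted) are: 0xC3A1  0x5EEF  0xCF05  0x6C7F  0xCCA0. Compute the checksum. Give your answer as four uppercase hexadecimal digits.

D548

One's-complement addition (fold any carry out of bit 15 back into bit 0):
  0xC3A1 + 0x5EEF = 0x12290 → wrap carry → 0x2291
  0x2291 + 0xCF05 = 0x0F196
  0xF196 + 0x6C7F = 0x15E15 → wrap carry → 0x5E16
  0x5E16 + 0xCCA0 = 0x12AB6 → wrap carry → 0x2AB7
One's-complement sum = 0x2AB7.
Checksum = ~0x2AB7 & 0xFFFF = 0xD548.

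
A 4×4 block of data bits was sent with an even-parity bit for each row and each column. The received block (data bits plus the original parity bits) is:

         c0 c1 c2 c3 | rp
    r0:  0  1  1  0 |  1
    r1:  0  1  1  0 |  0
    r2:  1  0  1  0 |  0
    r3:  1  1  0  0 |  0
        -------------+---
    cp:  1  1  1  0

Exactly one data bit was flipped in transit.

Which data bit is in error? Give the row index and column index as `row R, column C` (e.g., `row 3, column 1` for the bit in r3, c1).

Recompute each row's even parity and compare to rp:
  r0: data parity 0, sent rp 1 → mismatch
  r1: data parity 0, sent rp 0 → ok
  r2: data parity 0, sent rp 0 → ok
  r3: data parity 0, sent rp 0 → ok
Recompute each column's even parity and compare to cp:
  c0: data parity 0, sent cp 1 → mismatch
  c1: data parity 1, sent cp 1 → ok
  c2: data parity 1, sent cp 1 → ok
  c3: data parity 0, sent cp 0 → ok
Exactly one row (r0) and one column (c0) fail → the flipped bit is at their intersection.

row 0, column 0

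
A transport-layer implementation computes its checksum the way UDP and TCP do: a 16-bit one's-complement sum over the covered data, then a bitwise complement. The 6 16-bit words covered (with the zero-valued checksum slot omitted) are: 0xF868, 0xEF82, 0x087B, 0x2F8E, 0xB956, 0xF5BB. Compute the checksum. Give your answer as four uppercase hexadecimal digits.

One's-complement addition (fold any carry out of bit 15 back into bit 0):
  0xF868 + 0xEF82 = 0x1E7EA → wrap carry → 0xE7EB
  0xE7EB + 0x087B = 0x0F066
  0xF066 + 0x2F8E = 0x11FF4 → wrap carry → 0x1FF5
  0x1FF5 + 0xB956 = 0x0D94B
  0xD94B + 0xF5BB = 0x1CF06 → wrap carry → 0xCF07
One's-complement sum = 0xCF07.
Checksum = ~0xCF07 & 0xFFFF = 0x30F8.

30F8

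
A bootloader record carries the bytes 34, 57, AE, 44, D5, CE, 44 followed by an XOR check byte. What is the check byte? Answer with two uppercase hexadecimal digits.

D6

XOR the bytes together:
  start with 0x34
  0x34 ⊕ 0x57 = 0x63
  0x63 ⊕ 0xAE = 0xCD
  0xCD ⊕ 0x44 = 0x89
  0x89 ⊕ 0xD5 = 0x5C
  0x5C ⊕ 0xCE = 0x92
  0x92 ⊕ 0x44 = 0xD6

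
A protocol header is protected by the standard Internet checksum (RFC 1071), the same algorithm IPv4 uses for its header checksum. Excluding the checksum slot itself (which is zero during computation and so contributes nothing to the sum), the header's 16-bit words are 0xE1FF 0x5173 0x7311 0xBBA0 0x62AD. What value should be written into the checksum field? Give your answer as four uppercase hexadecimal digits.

One's-complement addition (fold any carry out of bit 15 back into bit 0):
  0xE1FF + 0x5173 = 0x13372 → wrap carry → 0x3373
  0x3373 + 0x7311 = 0x0A684
  0xA684 + 0xBBA0 = 0x16224 → wrap carry → 0x6225
  0x6225 + 0x62AD = 0x0C4D2
One's-complement sum = 0xC4D2.
Checksum = ~0xC4D2 & 0xFFFF = 0x3B2D.

3B2D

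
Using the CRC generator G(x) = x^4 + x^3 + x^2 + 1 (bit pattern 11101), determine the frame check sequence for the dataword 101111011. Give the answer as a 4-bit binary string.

0010

Append 4 zeros: 1011110110000. Divide by 11101 (XOR where the leading bit is 1):
  pos 0: 10111 XOR 11101 = 01010
  pos 1: 10101 XOR 11101 = 01000
  pos 2: 10000 XOR 11101 = 01101
  pos 3: 11011 XOR 11101 = 00110
  pos 5: 11010 XOR 11101 = 00111
  pos 7: 11100 XOR 11101 = 00001
Remainder (last 4 bits) = 0010. This is the CRC / FCS.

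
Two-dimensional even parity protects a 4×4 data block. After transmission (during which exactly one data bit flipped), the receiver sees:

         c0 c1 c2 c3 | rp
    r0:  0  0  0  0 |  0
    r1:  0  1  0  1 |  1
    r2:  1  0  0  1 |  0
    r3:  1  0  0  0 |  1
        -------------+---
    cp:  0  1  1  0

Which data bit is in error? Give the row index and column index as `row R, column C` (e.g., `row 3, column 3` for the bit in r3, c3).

Recompute each row's even parity and compare to rp:
  r0: data parity 0, sent rp 0 → ok
  r1: data parity 0, sent rp 1 → mismatch
  r2: data parity 0, sent rp 0 → ok
  r3: data parity 1, sent rp 1 → ok
Recompute each column's even parity and compare to cp:
  c0: data parity 0, sent cp 0 → ok
  c1: data parity 1, sent cp 1 → ok
  c2: data parity 0, sent cp 1 → mismatch
  c3: data parity 0, sent cp 0 → ok
Exactly one row (r1) and one column (c2) fail → the flipped bit is at their intersection.

row 1, column 2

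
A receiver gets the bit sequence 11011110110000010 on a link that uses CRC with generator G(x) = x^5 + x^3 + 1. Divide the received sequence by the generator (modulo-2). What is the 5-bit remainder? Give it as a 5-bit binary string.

Modulo-2 division of 11011110110000010 by 101001:
  pos 0: 110111 XOR 101001 = 011110
  pos 1: 111101 XOR 101001 = 010100
  pos 2: 101000 XOR 101001 = 000001
  pos 7: 111000 XOR 101001 = 010001
  pos 8: 100010 XOR 101001 = 001011
  pos 10: 101101 XOR 101001 = 000100
Remainder = 01000 (nonzero — an error is detected).

01000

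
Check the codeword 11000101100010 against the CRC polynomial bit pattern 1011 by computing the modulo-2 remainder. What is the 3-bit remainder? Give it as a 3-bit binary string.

000

Modulo-2 division of 11000101100010 by 1011:
  pos 0: 1100 XOR 1011 = 0111
  pos 1: 1110 XOR 1011 = 0101
  pos 2: 1011 XOR 1011 = 0000
  pos 7: 1100 XOR 1011 = 0111
  pos 8: 1110 XOR 1011 = 0101
  pos 9: 1011 XOR 1011 = 0000
Remainder = 000 (zero — the frame passes the CRC check).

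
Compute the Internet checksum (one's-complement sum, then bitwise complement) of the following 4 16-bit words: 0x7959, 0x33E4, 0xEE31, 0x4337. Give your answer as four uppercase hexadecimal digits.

One's-complement addition (fold any carry out of bit 15 back into bit 0):
  0x7959 + 0x33E4 = 0x0AD3D
  0xAD3D + 0xEE31 = 0x19B6E → wrap carry → 0x9B6F
  0x9B6F + 0x4337 = 0x0DEA6
One's-complement sum = 0xDEA6.
Checksum = ~0xDEA6 & 0xFFFF = 0x2159.

2159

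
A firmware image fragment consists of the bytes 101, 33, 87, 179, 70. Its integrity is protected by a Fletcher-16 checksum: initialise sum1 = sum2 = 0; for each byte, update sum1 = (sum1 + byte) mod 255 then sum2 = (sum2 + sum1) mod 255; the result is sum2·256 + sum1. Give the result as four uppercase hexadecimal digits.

33D7

Running sums (mod 255):
  after byte 0 (101): sum1=101, sum2=101
  after byte 1 (33): sum1=134, sum2=235
  after byte 2 (87): sum1=221, sum2=201
  after byte 3 (179): sum1=145, sum2=91
  after byte 4 (70): sum1=215, sum2=51
Checksum = sum2·256 + sum1 = 51·256 + 215 = 13271 = 0x33D7.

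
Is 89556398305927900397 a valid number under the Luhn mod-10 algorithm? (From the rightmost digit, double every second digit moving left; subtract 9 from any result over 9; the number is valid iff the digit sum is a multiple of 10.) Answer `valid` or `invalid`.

From the right, keep odd positions and double even positions (subtract 9 from any doubled value over 9):
  doubled (positions 2,4,...): 9 0 9 4 1 6 9 3 1 7 → sum 49
  kept (positions 1,3,...): 7 3 0 7 9 0 8 3 5 9 → sum 51
Total = 100.
100 mod 10 = 0, so the number is valid.

valid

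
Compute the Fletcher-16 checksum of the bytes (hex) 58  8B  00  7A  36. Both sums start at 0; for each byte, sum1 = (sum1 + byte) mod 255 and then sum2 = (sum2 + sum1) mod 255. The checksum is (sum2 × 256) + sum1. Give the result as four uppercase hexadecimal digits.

1394

Running sums (mod 255):
  after byte 0 (58): sum1=88, sum2=88
  after byte 1 (8B): sum1=227, sum2=60
  after byte 2 (00): sum1=227, sum2=32
  after byte 3 (7A): sum1=94, sum2=126
  after byte 4 (36): sum1=148, sum2=19
Checksum = sum2·256 + sum1 = 19·256 + 148 = 5012 = 0x1394.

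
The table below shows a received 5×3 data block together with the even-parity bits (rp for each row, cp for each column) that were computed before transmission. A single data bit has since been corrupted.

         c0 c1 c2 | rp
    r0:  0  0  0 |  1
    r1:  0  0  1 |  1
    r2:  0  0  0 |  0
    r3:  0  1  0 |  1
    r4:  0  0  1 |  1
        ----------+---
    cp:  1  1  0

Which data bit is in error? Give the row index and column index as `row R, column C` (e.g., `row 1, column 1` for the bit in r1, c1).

row 0, column 0

Recompute each row's even parity and compare to rp:
  r0: data parity 0, sent rp 1 → mismatch
  r1: data parity 1, sent rp 1 → ok
  r2: data parity 0, sent rp 0 → ok
  r3: data parity 1, sent rp 1 → ok
  r4: data parity 1, sent rp 1 → ok
Recompute each column's even parity and compare to cp:
  c0: data parity 0, sent cp 1 → mismatch
  c1: data parity 1, sent cp 1 → ok
  c2: data parity 0, sent cp 0 → ok
Exactly one row (r0) and one column (c0) fail → the flipped bit is at their intersection.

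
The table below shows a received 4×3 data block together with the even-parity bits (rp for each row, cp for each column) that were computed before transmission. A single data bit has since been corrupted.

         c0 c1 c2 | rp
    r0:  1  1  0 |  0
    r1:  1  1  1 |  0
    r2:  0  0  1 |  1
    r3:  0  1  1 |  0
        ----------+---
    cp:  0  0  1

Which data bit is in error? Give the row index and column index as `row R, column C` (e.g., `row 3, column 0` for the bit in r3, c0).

row 1, column 1

Recompute each row's even parity and compare to rp:
  r0: data parity 0, sent rp 0 → ok
  r1: data parity 1, sent rp 0 → mismatch
  r2: data parity 1, sent rp 1 → ok
  r3: data parity 0, sent rp 0 → ok
Recompute each column's even parity and compare to cp:
  c0: data parity 0, sent cp 0 → ok
  c1: data parity 1, sent cp 0 → mismatch
  c2: data parity 1, sent cp 1 → ok
Exactly one row (r1) and one column (c1) fail → the flipped bit is at their intersection.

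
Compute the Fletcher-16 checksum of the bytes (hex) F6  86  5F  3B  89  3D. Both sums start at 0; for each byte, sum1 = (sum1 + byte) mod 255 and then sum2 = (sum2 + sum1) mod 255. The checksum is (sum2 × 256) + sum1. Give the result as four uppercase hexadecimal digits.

E9DE

Running sums (mod 255):
  after byte 0 (F6): sum1=246, sum2=246
  after byte 1 (86): sum1=125, sum2=116
  after byte 2 (5F): sum1=220, sum2=81
  after byte 3 (3B): sum1=24, sum2=105
  after byte 4 (89): sum1=161, sum2=11
  after byte 5 (3D): sum1=222, sum2=233
Checksum = sum2·256 + sum1 = 233·256 + 222 = 59870 = 0xE9DE.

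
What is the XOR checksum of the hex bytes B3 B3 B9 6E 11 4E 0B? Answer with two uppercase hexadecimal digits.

XOR the bytes together:
  start with 0xB3
  0xB3 ⊕ 0xB3 = 0x00
  0x00 ⊕ 0xB9 = 0xB9
  0xB9 ⊕ 0x6E = 0xD7
  0xD7 ⊕ 0x11 = 0xC6
  0xC6 ⊕ 0x4E = 0x88
  0x88 ⊕ 0x0B = 0x83

83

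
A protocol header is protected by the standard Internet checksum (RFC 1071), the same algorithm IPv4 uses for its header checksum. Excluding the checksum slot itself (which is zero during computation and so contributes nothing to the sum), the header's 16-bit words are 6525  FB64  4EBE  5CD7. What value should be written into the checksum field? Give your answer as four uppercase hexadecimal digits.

One's-complement addition (fold any carry out of bit 15 back into bit 0):
  0x6525 + 0xFB64 = 0x16089 → wrap carry → 0x608A
  0x608A + 0x4EBE = 0x0AF48
  0xAF48 + 0x5CD7 = 0x10C1F → wrap carry → 0x0C20
One's-complement sum = 0x0C20.
Checksum = ~0x0C20 & 0xFFFF = 0xF3DF.

F3DF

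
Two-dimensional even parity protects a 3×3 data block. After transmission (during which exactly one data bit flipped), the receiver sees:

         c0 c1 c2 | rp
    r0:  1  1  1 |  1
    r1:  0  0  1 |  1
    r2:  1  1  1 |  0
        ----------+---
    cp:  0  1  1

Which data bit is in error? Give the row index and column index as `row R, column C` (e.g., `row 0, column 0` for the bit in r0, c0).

Recompute each row's even parity and compare to rp:
  r0: data parity 1, sent rp 1 → ok
  r1: data parity 1, sent rp 1 → ok
  r2: data parity 1, sent rp 0 → mismatch
Recompute each column's even parity and compare to cp:
  c0: data parity 0, sent cp 0 → ok
  c1: data parity 0, sent cp 1 → mismatch
  c2: data parity 1, sent cp 1 → ok
Exactly one row (r2) and one column (c1) fail → the flipped bit is at their intersection.

row 2, column 1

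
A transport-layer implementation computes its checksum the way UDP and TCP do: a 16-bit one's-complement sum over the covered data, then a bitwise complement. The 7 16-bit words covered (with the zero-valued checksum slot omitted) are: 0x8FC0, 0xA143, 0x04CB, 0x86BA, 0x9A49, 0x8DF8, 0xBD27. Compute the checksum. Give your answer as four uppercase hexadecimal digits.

5E0C

One's-complement addition (fold any carry out of bit 15 back into bit 0):
  0x8FC0 + 0xA143 = 0x13103 → wrap carry → 0x3104
  0x3104 + 0x04CB = 0x035CF
  0x35CF + 0x86BA = 0x0BC89
  0xBC89 + 0x9A49 = 0x156D2 → wrap carry → 0x56D3
  0x56D3 + 0x8DF8 = 0x0E4CB
  0xE4CB + 0xBD27 = 0x1A1F2 → wrap carry → 0xA1F3
One's-complement sum = 0xA1F3.
Checksum = ~0xA1F3 & 0xFFFF = 0x5E0C.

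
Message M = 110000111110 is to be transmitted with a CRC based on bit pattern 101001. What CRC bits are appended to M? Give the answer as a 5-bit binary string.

Append 5 zeros: 11000011111000000. Divide by 101001 (XOR where the leading bit is 1):
  pos 0: 110000 XOR 101001 = 011001
  pos 1: 110011 XOR 101001 = 011010
  pos 2: 110101 XOR 101001 = 011100
  pos 3: 111001 XOR 101001 = 010000
  pos 4: 100001 XOR 101001 = 001000
  pos 6: 100010 XOR 101001 = 001011
  pos 8: 101100 XOR 101001 = 000101
  pos 11: 101000 XOR 101001 = 000001
Remainder (last 5 bits) = 00001. This is the CRC / FCS.

00001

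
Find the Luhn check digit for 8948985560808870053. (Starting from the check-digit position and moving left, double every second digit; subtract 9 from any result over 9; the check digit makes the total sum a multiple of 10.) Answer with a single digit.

Partial digits right→left: 3 5 0 0 7 8 8 0 8 0 6 5 5 8 9 8 4 9 8
Double every second digit counting from the check-digit position (so the 1st, 3rd, 5th, ... of the partial from the right).
  doubled (with −9 where >9): 6 0 5 7 7 3 1 9 8 7 → sum 53
  kept as-is: 5 0 8 0 0 5 8 8 9 → sum 43
Total = 53 + 43 = 96.
Check digit = (10 − (96 mod 10)) mod 10 = 4.

4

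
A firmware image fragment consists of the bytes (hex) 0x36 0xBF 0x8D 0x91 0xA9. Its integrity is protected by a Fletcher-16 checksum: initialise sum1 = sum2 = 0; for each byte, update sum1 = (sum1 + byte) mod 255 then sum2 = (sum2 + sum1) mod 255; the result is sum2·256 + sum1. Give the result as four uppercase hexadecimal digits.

Running sums (mod 255):
  after byte 0 (0x36): sum1=54, sum2=54
  after byte 1 (0xBF): sum1=245, sum2=44
  after byte 2 (0x8D): sum1=131, sum2=175
  after byte 3 (0x91): sum1=21, sum2=196
  after byte 4 (0xA9): sum1=190, sum2=131
Checksum = sum2·256 + sum1 = 131·256 + 190 = 33726 = 0x83BE.

83BE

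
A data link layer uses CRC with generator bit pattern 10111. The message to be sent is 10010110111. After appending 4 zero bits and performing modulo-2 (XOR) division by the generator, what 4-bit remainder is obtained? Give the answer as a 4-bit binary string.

Append 4 zeros: 100101101110000. Divide by 10111 (XOR where the leading bit is 1):
  pos 0: 10010 XOR 10111 = 00101
  pos 2: 10111 XOR 10111 = 00000
  pos 8: 11100 XOR 10111 = 01011
  pos 9: 10110 XOR 10111 = 00001
Remainder (last 4 bits) = 0010. This is the CRC / FCS.

0010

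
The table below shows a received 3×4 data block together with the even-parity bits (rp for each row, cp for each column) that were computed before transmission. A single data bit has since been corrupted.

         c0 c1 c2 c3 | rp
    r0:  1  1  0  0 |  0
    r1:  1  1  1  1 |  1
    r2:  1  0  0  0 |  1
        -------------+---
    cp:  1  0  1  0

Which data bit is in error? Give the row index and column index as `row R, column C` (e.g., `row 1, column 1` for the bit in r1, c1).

row 1, column 3

Recompute each row's even parity and compare to rp:
  r0: data parity 0, sent rp 0 → ok
  r1: data parity 0, sent rp 1 → mismatch
  r2: data parity 1, sent rp 1 → ok
Recompute each column's even parity and compare to cp:
  c0: data parity 1, sent cp 1 → ok
  c1: data parity 0, sent cp 0 → ok
  c2: data parity 1, sent cp 1 → ok
  c3: data parity 1, sent cp 0 → mismatch
Exactly one row (r1) and one column (c3) fail → the flipped bit is at their intersection.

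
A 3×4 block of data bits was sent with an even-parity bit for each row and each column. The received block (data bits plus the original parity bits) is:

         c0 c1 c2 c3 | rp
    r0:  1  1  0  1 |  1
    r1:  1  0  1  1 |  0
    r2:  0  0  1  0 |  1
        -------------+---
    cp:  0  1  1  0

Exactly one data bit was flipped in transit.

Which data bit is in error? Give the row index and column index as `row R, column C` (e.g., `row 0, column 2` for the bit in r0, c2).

row 1, column 2

Recompute each row's even parity and compare to rp:
  r0: data parity 1, sent rp 1 → ok
  r1: data parity 1, sent rp 0 → mismatch
  r2: data parity 1, sent rp 1 → ok
Recompute each column's even parity and compare to cp:
  c0: data parity 0, sent cp 0 → ok
  c1: data parity 1, sent cp 1 → ok
  c2: data parity 0, sent cp 1 → mismatch
  c3: data parity 0, sent cp 0 → ok
Exactly one row (r1) and one column (c2) fail → the flipped bit is at their intersection.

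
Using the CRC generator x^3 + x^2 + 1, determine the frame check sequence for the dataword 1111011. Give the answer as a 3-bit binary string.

011

Append 3 zeros: 1111011000. Divide by 1101 (XOR where the leading bit is 1):
  pos 0: 1111 XOR 1101 = 0010
  pos 2: 1001 XOR 1101 = 0100
  pos 3: 1001 XOR 1101 = 0100
  pos 4: 1000 XOR 1101 = 0101
  pos 5: 1010 XOR 1101 = 0111
  pos 6: 1110 XOR 1101 = 0011
Remainder (last 3 bits) = 011. This is the CRC / FCS.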